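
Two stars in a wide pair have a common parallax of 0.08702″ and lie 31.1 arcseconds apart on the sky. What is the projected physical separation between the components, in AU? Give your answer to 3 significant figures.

357 AU

d = 1/p = 1/0.08702″ = 11.492 pc.
At distance d (pc), an angle of θ arcsec spans θ·d AU: s = 31.1 × 11.492 = 357.4 AU.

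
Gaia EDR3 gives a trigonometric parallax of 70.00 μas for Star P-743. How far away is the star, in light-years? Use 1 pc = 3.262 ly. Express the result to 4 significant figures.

46600 light years

p = 70.00 μas = 0.00007000 arcsec.
d = 1/p = 1/0.00007000 = 14286 pc.
In light-years: 14286 × 3.262 = 46601 ly.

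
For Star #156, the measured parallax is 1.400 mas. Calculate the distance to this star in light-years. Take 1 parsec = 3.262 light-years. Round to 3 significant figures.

2330 light years

p = 1.400 mas = 0.001400 arcsec.
d = 1/p = 1/0.001400 = 714.29 pc.
In light-years: 714.29 × 3.262 = 2330 ly.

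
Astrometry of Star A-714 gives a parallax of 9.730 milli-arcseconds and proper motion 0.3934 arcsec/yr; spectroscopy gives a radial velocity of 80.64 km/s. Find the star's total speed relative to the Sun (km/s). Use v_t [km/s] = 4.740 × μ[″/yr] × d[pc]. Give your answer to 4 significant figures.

d = 1/p = 1/0.009730″ = 102.77 pc.
v_t = 4.740 μ d = 4.740 × 0.3934 × 102.77 = 191.64 km/s.
v = √(v_r² + v_t²) = √(80.64² + 191.64²) = √43228.7 = 207.92 km/s.

207.9 km/s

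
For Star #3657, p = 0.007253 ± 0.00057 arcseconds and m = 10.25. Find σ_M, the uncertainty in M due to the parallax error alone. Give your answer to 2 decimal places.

M = m − 5 log₁₀ d + 5 = m + 5 log₁₀ p + 5, so ∂M/∂p = 5/(p ln 10).
σ_M = (5/ln 10) · (σ_p/p) = 2.1715 × 0.00057/0.007253 = 2.1715 × 0.078588 = 0.17065.

σ_M = 0.17 mag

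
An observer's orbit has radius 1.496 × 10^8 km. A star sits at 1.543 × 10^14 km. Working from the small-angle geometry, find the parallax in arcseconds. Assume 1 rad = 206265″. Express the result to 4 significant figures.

0.2000 arcsec

θ ≈ B/d = (1.496 × 10^8) / (1.543 × 10^14) = 9.6954 × 10^-7 rad.
In arcseconds: 9.6954 × 10^-7 × 206265 = 0.19998″.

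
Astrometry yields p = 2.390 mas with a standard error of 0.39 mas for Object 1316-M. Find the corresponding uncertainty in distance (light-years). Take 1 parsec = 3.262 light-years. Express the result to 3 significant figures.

223 ly

d = 1/p, so σ_d = σ_p / p².
σ_d = 0.000390 / (0.002390)² = 0.000390 / 0.0000057121 = 68.276 pc = 68.276 × 3.262 ly = 222.72 ly.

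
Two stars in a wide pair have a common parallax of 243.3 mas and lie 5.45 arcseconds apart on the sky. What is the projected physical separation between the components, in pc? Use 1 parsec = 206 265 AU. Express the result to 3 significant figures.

0.000109 pc

d = 1/p = 1/0.2433″ = 4.1102 pc.
At distance d (pc), an angle of θ arcsec spans θ·d AU: s = 5.45 × 4.1102 = 22.401 AU.
= 22.401 / 206265 = 0.00010860 pc.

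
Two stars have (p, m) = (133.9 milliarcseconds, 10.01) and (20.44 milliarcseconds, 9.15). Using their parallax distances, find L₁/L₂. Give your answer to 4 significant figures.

d₁ = 1/p₁ = 1/0.1339″ = 7.4683 pc; d₂ = 1/p₂ = 1/0.02044″ = 48.924 pc.
M₁ = m₁ − 5 log₁₀ d₁ + 5 = 10.01 − 4.3661 + 5 = 10.6439.
M₂ = 9.15 − 8.4476 + 5 = 5.7024.
L₁/L₂ = 10^(0.4(M₂ − M₁)) = 10^(0.4 × (-4.9415)) = 10^(-1.97660) = 0.010554.

L₁/L₂ = 0.01055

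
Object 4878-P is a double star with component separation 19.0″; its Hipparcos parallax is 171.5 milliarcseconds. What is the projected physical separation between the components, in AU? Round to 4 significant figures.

d = 1/p = 1/0.1715″ = 5.8309 pc.
At distance d (pc), an angle of θ arcsec spans θ·d AU: s = 19.0 × 5.8309 = 110.79 AU.

110.8 AU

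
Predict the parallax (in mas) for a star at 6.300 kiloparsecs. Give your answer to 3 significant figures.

0.159 mas

d = 6.300 kpc = 6300 pc.
p = 1/d = 1/6300 = 0.00015873 arcsec.
= 0.00015873 × 1000 = 0.15873 mas.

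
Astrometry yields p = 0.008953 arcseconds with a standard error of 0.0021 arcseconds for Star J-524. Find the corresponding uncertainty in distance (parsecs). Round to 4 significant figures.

26.20 pc

d = 1/p, so σ_d = σ_p / p².
σ_d = 0.00210 / (0.008953)² = 0.00210 / 0.000080156 = 26.199 pc.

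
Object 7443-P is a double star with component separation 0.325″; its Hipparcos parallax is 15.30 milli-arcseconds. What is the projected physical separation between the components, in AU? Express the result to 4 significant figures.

d = 1/p = 1/0.01530″ = 65.359 pc.
At distance d (pc), an angle of θ arcsec spans θ·d AU: s = 0.325 × 65.359 = 21.242 AU.

21.24 AU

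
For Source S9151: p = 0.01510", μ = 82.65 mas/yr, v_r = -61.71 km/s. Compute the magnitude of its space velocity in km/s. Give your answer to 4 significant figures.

66.94 km/s

d = 1/p = 1/0.01510″ = 66.225 pc.
μ = 82.65 mas/yr = 0.08265 ″/yr.
v_t = 4.740 μ d = 4.740 × 0.08265 × 66.225 = 25.944 km/s.
v = √(v_r² + v_t²) = √((-61.71)² + 25.944²) = √4481.22 = 66.942 km/s.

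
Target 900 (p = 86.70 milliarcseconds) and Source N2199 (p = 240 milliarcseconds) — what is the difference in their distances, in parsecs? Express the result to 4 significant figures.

7.367 pc

d_A = 1/0.08670″ = 11.534 pc; d_B = 1/0.2400″ = 4.1667 pc.
|d_B − d_A| = |4.1667 − 11.534| = 7.3673 pc.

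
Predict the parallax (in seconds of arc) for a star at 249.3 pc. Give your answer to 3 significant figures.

0.00401 arcsec

p = 1/d = 1/249.3 = 0.0040112 arcsec.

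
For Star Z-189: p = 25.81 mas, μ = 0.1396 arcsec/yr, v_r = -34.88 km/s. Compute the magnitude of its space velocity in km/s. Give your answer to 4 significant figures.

d = 1/p = 1/0.02581″ = 38.745 pc.
v_t = 4.740 μ d = 4.740 × 0.1396 × 38.745 = 25.638 km/s.
v = √(v_r² + v_t²) = √((-34.88)² + 25.638²) = √1873.92 = 43.289 km/s.

43.29 km/s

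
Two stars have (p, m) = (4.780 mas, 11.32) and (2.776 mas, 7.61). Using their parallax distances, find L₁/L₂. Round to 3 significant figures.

d₁ = 1/p₁ = 1/0.004780″ = 209.21 pc; d₂ = 1/p₂ = 1/0.002776″ = 360.23 pc.
M₁ = m₁ − 5 log₁₀ d₁ + 5 = 11.32 − 11.6029 + 5 = 4.7171.
M₂ = 7.61 − 12.7829 + 5 = -0.1729.
L₁/L₂ = 10^(0.4(M₂ − M₁)) = 10^(0.4 × (-4.8900)) = 10^(-1.95600) = 0.011066.

L₁/L₂ = 0.0111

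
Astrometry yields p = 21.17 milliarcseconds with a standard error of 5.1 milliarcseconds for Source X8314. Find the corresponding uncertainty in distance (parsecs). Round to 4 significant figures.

11.38 pc

d = 1/p, so σ_d = σ_p / p².
σ_d = 0.00510 / (0.02117)² = 0.00510 / 0.00044817 = 11.38 pc.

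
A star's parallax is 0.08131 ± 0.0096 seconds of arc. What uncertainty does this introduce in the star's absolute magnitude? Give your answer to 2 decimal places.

M = m − 5 log₁₀ d + 5 = m + 5 log₁₀ p + 5, so ∂M/∂p = 5/(p ln 10).
σ_M = (5/ln 10) · (σ_p/p) = 2.1715 × 0.0096/0.08131 = 2.1715 × 0.11807 = 0.25639.

σ_M = 0.26 mag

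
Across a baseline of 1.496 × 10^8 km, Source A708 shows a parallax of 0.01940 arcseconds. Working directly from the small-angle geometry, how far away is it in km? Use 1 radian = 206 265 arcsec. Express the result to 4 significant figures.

θ = 0.01940″ = 0.01940/206265 = 9.4054 × 10^-8 rad.
d = B/θ = (1.496 × 10^8) / (9.4054 × 10^-8) = 1.5906 × 10^15 km.

1.591 × 10^15 km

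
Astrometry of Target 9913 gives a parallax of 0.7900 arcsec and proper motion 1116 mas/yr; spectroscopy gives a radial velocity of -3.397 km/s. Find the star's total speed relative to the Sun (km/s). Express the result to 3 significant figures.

7.51 km/s

d = 1/p = 1/0.7900″ = 1.2658 pc.
μ = 1116 mas/yr = 1.116 ″/yr.
v_t = 4.740 μ d = 4.740 × 1.116 × 1.2658 = 6.6959 km/s.
v = √(v_r² + v_t²) = √((-3.397)² + 6.6959²) = √56.3747 = 7.5083 km/s.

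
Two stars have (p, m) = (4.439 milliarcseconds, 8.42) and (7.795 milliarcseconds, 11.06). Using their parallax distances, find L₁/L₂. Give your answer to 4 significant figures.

L₁/L₂ = 35.08

d₁ = 1/p₁ = 1/0.004439″ = 225.28 pc; d₂ = 1/p₂ = 1/0.007795″ = 128.29 pc.
M₁ = m₁ − 5 log₁₀ d₁ + 5 = 8.42 − 11.7636 + 5 = 1.6564.
M₂ = 11.06 − 10.5410 + 5 = 5.5190.
L₁/L₂ = 10^(0.4(M₂ − M₁)) = 10^(0.4 × 3.8626) = 10^1.54504 = 35.078.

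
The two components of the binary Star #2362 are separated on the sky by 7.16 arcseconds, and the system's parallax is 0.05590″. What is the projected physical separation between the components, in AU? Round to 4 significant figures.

128.1 AU

d = 1/p = 1/0.05590″ = 17.889 pc.
At distance d (pc), an angle of θ arcsec spans θ·d AU: s = 7.16 × 17.889 = 128.09 AU.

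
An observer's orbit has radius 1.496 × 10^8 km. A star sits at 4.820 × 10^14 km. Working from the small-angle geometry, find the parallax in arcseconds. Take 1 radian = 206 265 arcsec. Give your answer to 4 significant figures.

0.06402 arcsec

θ ≈ B/d = (1.496 × 10^8) / (4.820 × 10^14) = 3.1037 × 10^-7 rad.
In arcseconds: 3.1037 × 10^-7 × 206265 = 0.064018″.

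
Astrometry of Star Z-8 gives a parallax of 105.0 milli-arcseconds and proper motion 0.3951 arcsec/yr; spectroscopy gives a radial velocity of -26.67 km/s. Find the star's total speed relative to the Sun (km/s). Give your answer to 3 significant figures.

d = 1/p = 1/0.1050″ = 9.5238 pc.
v_t = 4.740 μ d = 4.740 × 0.3951 × 9.5238 = 17.836 km/s.
v = √(v_r² + v_t²) = √((-26.67)² + 17.836²) = √1029.41 = 32.084 km/s.

32.1 km/s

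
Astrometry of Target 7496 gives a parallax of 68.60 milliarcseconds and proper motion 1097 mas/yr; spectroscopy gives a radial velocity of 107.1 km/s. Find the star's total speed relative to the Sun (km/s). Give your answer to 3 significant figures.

131 km/s

d = 1/p = 1/0.06860″ = 14.577 pc.
μ = 1097 mas/yr = 1.097 ″/yr.
v_t = 4.740 μ d = 4.740 × 1.097 × 14.577 = 75.797 km/s.
v = √(v_r² + v_t²) = √(107.1² + 75.797²) = √17215.6 = 131.21 km/s.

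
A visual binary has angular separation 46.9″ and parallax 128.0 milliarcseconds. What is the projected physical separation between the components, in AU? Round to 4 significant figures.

d = 1/p = 1/0.1280″ = 7.8125 pc.
At distance d (pc), an angle of θ arcsec spans θ·d AU: s = 46.9 × 7.8125 = 366.41 AU.

366.4 AU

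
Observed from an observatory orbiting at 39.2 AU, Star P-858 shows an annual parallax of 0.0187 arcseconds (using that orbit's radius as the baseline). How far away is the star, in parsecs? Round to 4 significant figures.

2096 pc

With baseline B (in AU) and parallax p (in arcsec), d = B/p parsecs.
d = 39.2 / 0.0187 = 2096.3 pc.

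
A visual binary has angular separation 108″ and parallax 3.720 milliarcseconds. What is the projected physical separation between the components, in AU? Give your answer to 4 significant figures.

29030 AU

d = 1/p = 1/0.003720″ = 268.82 pc.
At distance d (pc), an angle of θ arcsec spans θ·d AU: s = 108 × 268.82 = 29033 AU.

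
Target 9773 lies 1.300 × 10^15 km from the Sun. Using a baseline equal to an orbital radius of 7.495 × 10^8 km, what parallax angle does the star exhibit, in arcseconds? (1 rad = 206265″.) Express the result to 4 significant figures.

θ ≈ B/d = (7.495 × 10^8) / (1.300 × 10^15) = 5.7654 × 10^-7 rad.
In arcseconds: 5.7654 × 10^-7 × 206265 = 0.11892″.

0.1189 arcsec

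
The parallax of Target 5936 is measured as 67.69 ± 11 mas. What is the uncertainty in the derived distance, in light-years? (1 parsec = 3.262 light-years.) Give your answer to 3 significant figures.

7.83 ly

d = 1/p, so σ_d = σ_p / p².
σ_d = 0.0110 / (0.06769)² = 0.0110 / 0.0045819 = 2.4008 pc = 2.4008 × 3.262 ly = 7.8314 ly.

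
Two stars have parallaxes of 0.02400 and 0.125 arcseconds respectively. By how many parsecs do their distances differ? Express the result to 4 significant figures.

33.67 pc

d_A = 1/0.02400″ = 41.667 pc; d_B = 1/0.1250″ = 8 pc.
|d_B − d_A| = |8 − 41.667| = 33.667 pc.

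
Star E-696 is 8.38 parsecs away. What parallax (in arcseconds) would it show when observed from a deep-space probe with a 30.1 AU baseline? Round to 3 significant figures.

3.59 arcsec

p (arcsec) = B (AU) / d (pc).
p = 30.1 / 8.38 = 3.5919 arcsec.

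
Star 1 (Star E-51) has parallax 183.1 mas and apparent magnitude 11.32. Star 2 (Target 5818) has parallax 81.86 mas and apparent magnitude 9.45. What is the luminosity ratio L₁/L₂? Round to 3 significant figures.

L₁/L₂ = 0.0357

d₁ = 1/p₁ = 1/0.1831″ = 5.4615 pc; d₂ = 1/p₂ = 1/0.08186″ = 12.216 pc.
M₁ = m₁ − 5 log₁₀ d₁ + 5 = 11.32 − 3.6866 + 5 = 12.6334.
M₂ = 9.45 − 5.4346 + 5 = 9.0154.
L₁/L₂ = 10^(0.4(M₂ − M₁)) = 10^(0.4 × (-3.6180)) = 10^(-1.44720) = 0.035711.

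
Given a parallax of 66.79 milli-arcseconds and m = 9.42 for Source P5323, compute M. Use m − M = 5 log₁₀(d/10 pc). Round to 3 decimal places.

d = 1/p = 1/0.06679″ = 14.972 pc.
m − M = 5 log₁₀(14.972) − 5 = 5.8764 − 5 = 0.8764.
M = m − (m − M) = 9.42 − 0.8764 = 8.544.

M = 8.544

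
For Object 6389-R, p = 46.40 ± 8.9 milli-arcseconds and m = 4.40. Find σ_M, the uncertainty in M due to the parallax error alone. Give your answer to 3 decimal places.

M = m − 5 log₁₀ d + 5 = m + 5 log₁₀ p + 5, so ∂M/∂p = 5/(p ln 10).
σ_M = (5/ln 10) · (σ_p/p) = 2.1715 × 8.9/46.40 = 2.1715 × 0.19181 = 0.41652.

σ_M = 0.417 mag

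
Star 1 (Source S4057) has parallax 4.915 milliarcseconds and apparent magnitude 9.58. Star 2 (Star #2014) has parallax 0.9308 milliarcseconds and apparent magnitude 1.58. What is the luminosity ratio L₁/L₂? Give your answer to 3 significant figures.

d₁ = 1/p₁ = 1/0.004915″ = 203.46 pc; d₂ = 1/p₂ = 1/0.0009308″ = 1074.3 pc.
M₁ = m₁ − 5 log₁₀ d₁ + 5 = 9.58 − 11.5424 + 5 = 3.0376.
M₂ = 1.58 − 15.1556 + 5 = -8.5756.
L₁/L₂ = 10^(0.4(M₂ − M₁)) = 10^(0.4 × (-11.6132)) = 10^(-4.64528) = 0.000022632.

L₁/L₂ = 2.26 × 10^-5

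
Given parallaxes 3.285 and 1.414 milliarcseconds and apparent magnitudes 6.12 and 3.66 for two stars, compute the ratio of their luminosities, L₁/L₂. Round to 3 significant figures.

L₁/L₂ = 0.0192

d₁ = 1/p₁ = 1/0.003285″ = 304.41 pc; d₂ = 1/p₂ = 1/0.001414″ = 707.21 pc.
M₁ = m₁ − 5 log₁₀ d₁ + 5 = 6.12 − 12.4173 + 5 = -1.2973.
M₂ = 3.66 − 14.2477 + 5 = -5.5877.
L₁/L₂ = 10^(0.4(M₂ − M₁)) = 10^(0.4 × (-4.2904)) = 10^(-1.71616) = 0.019224.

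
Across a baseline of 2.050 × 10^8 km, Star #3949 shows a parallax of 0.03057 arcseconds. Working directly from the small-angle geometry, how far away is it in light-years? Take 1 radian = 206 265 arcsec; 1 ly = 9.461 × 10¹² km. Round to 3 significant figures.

146 ly

θ = 0.03057″ = 0.03057/206265 = 1.4821 × 10^-7 rad.
d = B/θ = (2.050 × 10^8) / (1.4821 × 10^-7) = 1.3832 × 10^15 km = (1.3832 × 10^15) / (9.461 × 10^12) ly = 146.2 ly.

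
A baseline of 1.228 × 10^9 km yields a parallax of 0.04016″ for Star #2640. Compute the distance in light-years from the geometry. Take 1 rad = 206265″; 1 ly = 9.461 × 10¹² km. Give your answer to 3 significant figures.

667 ly

θ = 0.04016″ = 0.04016/206265 = 1.9470 × 10^-7 rad.
d = B/θ = (1.228 × 10^9) / (1.9470 × 10^-7) = 6.3071 × 10^15 km = (6.3071 × 10^15) / (9.461 × 10^12) ly = 666.64 ly.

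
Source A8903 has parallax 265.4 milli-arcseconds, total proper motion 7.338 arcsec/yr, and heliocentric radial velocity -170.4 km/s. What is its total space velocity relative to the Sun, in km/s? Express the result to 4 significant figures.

d = 1/p = 1/0.2654″ = 3.7679 pc.
v_t = 4.740 μ d = 4.740 × 7.338 × 3.7679 = 131.06 km/s.
v = √(v_r² + v_t²) = √((-170.4)² + 131.06²) = √46212.9 = 214.97 km/s.

215.0 km/s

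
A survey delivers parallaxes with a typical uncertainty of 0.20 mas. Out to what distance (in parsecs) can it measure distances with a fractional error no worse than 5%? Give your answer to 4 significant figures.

σ_d/d = σ_p/p, so the condition is σ_p/p ≤ 0.05, i.e. p ≥ σ_p/0.05.
p_min = 0.20/0.05 = 4 mas = 0.004 arcsec.
d_max = 1/p_min = 1/0.004 = 250 pc.

250.0 pc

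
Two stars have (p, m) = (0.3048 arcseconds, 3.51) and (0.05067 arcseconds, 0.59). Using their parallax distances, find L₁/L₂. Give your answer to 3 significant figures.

L₁/L₂ = 0.00188

d₁ = 1/p₁ = 1/0.3048″ = 3.2808 pc; d₂ = 1/p₂ = 1/0.05067″ = 19.736 pc.
M₁ = m₁ − 5 log₁₀ d₁ + 5 = 3.51 − 2.5799 + 5 = 5.9301.
M₂ = 0.59 − 6.4763 + 5 = -0.8863.
L₁/L₂ = 10^(0.4(M₂ − M₁)) = 10^(0.4 × (-6.8164)) = 10^(-2.72656) = 0.0018769.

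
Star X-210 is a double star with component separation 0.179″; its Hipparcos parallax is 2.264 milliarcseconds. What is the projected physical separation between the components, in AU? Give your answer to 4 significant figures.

d = 1/p = 1/0.002264″ = 441.7 pc.
At distance d (pc), an angle of θ arcsec spans θ·d AU: s = 0.179 × 441.7 = 79.064 AU.

79.06 AU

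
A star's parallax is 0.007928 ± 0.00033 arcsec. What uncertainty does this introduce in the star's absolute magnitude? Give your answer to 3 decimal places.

M = m − 5 log₁₀ d + 5 = m + 5 log₁₀ p + 5, so ∂M/∂p = 5/(p ln 10).
σ_M = (5/ln 10) · (σ_p/p) = 2.1715 × 0.00033/0.007928 = 2.1715 × 0.041625 = 0.090389.

σ_M = 0.090 mag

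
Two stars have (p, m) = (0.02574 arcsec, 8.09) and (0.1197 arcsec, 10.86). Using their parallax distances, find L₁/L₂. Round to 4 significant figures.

d₁ = 1/p₁ = 1/0.02574″ = 38.85 pc; d₂ = 1/p₂ = 1/0.1197″ = 8.3542 pc.
M₁ = m₁ − 5 log₁₀ d₁ + 5 = 8.09 − 7.9470 + 5 = 5.1430.
M₂ = 10.86 − 4.6095 + 5 = 11.2505.
L₁/L₂ = 10^(0.4(M₂ − M₁)) = 10^(0.4 × 6.1075) = 10^2.44300 = 277.33.

L₁/L₂ = 277.3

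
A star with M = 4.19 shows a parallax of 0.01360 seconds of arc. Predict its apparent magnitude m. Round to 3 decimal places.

m = 8.522

d = 1/p = 1/0.01360″ = 73.529 pc.
m − M = 5 log₁₀ d − 5 = 5 log₁₀(73.529) − 5 = 9.3323 − 5 = 4.3323.
m = M + (m − M) = 4.19 + 4.3323 = 8.522.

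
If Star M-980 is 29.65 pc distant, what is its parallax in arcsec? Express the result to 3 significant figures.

0.0337 arcsec

p = 1/d = 1/29.65 = 0.033727 arcsec.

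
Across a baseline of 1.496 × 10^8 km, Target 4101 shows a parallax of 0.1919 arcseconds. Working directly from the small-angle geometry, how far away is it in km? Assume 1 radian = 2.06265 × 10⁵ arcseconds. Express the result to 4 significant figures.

θ = 0.1919″ = 0.1919/206265 = 9.3036 × 10^-7 rad.
d = B/θ = (1.496 × 10^8) / (9.3036 × 10^-7) = 1.6080 × 10^14 km.

1.608 × 10^14 km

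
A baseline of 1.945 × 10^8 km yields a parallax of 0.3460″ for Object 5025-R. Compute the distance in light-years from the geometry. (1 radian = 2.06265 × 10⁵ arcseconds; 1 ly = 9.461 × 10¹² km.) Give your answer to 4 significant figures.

θ = 0.3460″ = 0.3460/206265 = 1.6775 × 10^-6 rad.
d = B/θ = (1.945 × 10^8) / (1.6775 × 10^-6) = 1.1595 × 10^14 km = (1.1595 × 10^14) / (9.461 × 10^12) ly = 12.256 ly.

12.26 ly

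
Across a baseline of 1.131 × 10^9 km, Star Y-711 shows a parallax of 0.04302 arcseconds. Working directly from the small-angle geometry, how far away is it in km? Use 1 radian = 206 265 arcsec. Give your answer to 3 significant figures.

θ = 0.04302″ = 0.04302/206265 = 2.0857 × 10^-7 rad.
d = B/θ = (1.131 × 10^9) / (2.0857 × 10^-7) = 5.4226 × 10^15 km.

5.42 × 10^15 km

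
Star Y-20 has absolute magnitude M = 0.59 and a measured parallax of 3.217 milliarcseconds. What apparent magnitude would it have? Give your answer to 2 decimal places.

m = 8.05

d = 1/p = 1/0.003217″ = 310.85 pc.
m − M = 5 log₁₀ d − 5 = 5 log₁₀(310.85) − 5 = 12.4628 − 5 = 7.4628.
m = M + (m − M) = 0.59 + 7.4628 = 8.05.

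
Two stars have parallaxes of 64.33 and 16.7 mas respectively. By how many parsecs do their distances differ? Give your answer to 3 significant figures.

d_A = 1/0.06433″ = 15.545 pc; d_B = 1/0.01670″ = 59.88 pc.
|d_B − d_A| = |59.88 − 15.545| = 44.335 pc.

44.3 pc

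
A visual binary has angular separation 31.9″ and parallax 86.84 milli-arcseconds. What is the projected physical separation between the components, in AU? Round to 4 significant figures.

367.3 AU

d = 1/p = 1/0.08684″ = 11.515 pc.
At distance d (pc), an angle of θ arcsec spans θ·d AU: s = 31.9 × 11.515 = 367.33 AU.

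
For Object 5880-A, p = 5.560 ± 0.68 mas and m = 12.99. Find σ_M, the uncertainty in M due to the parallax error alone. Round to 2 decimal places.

σ_M = 0.27 mag

M = m − 5 log₁₀ d + 5 = m + 5 log₁₀ p + 5, so ∂M/∂p = 5/(p ln 10).
σ_M = (5/ln 10) · (σ_p/p) = 2.1715 × 0.68/5.560 = 2.1715 × 0.1223 = 0.26557.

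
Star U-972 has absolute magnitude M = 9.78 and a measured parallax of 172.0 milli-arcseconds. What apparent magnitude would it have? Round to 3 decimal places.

m = 8.602

d = 1/p = 1/0.1720″ = 5.814 pc.
m − M = 5 log₁₀ d − 5 = 5 log₁₀(5.814) − 5 = 3.8224 − 5 = -1.1776.
m = M + (m − M) = 9.78 + (-1.1776) = 8.602.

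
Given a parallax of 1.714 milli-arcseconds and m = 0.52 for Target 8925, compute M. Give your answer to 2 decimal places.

M = -8.31

d = 1/p = 1/0.001714″ = 583.43 pc.
m − M = 5 log₁₀(583.43) − 5 = 13.8299 − 5 = 8.8299.
M = m − (m − M) = 0.52 − 8.8299 = -8.31.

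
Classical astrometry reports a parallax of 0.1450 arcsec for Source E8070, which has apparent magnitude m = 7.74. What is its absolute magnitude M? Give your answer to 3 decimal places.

M = 8.547

d = 1/p = 1/0.1450″ = 6.8966 pc.
m − M = 5 log₁₀(6.8966) − 5 = 4.1932 − 5 = -0.8068.
M = m − (m − M) = 7.74 − (-0.8068) = 8.547.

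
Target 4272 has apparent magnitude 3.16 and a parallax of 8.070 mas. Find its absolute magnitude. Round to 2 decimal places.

d = 1/p = 1/0.008070″ = 123.92 pc.
m − M = 5 log₁₀(123.92) − 5 = 10.4657 − 5 = 5.4657.
M = m − (m − M) = 3.16 − 5.4657 = -2.31.

M = -2.31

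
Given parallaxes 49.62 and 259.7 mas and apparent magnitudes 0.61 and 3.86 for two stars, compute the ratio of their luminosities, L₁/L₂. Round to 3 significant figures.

d₁ = 1/p₁ = 1/0.04962″ = 20.153 pc; d₂ = 1/p₂ = 1/0.2597″ = 3.8506 pc.
M₁ = m₁ − 5 log₁₀ d₁ + 5 = 0.61 − 6.5217 + 5 = -0.9117.
M₂ = 3.86 − 2.9276 + 5 = 5.9324.
L₁/L₂ = 10^(0.4(M₂ − M₁)) = 10^(0.4 × 6.8441) = 10^2.73764 = 546.56.

L₁/L₂ = 547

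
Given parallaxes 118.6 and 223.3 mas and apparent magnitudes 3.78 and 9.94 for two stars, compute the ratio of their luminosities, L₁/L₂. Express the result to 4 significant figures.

d₁ = 1/p₁ = 1/0.1186″ = 8.4317 pc; d₂ = 1/p₂ = 1/0.2233″ = 4.4783 pc.
M₁ = m₁ − 5 log₁₀ d₁ + 5 = 3.78 − 4.6296 + 5 = 4.1504.
M₂ = 9.94 − 3.2556 + 5 = 11.6844.
L₁/L₂ = 10^(0.4(M₂ − M₁)) = 10^(0.4 × 7.5340) = 10^3.01360 = 1031.8.

L₁/L₂ = 1032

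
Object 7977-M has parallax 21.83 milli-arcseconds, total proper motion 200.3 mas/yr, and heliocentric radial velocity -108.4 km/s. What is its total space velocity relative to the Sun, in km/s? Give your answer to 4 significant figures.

116.8 km/s

d = 1/p = 1/0.02183″ = 45.809 pc.
μ = 200.3 mas/yr = 0.2003 ″/yr.
v_t = 4.740 μ d = 4.740 × 0.2003 × 45.809 = 43.492 km/s.
v = √(v_r² + v_t²) = √((-108.4)² + 43.492²) = √13642.1 = 116.8 km/s.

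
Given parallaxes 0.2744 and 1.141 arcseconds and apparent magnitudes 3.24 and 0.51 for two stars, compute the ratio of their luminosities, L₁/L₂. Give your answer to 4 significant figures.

d₁ = 1/p₁ = 1/0.2744″ = 3.6443 pc; d₂ = 1/p₂ = 1/1.141″ = 0.87642 pc.
M₁ = m₁ − 5 log₁₀ d₁ + 5 = 3.24 − 2.8081 + 5 = 5.4319.
M₂ = 0.51 − (-0.2864) + 5 = 5.7964.
L₁/L₂ = 10^(0.4(M₂ − M₁)) = 10^(0.4 × 0.3645) = 10^0.14580 = 1.3989.

L₁/L₂ = 1.399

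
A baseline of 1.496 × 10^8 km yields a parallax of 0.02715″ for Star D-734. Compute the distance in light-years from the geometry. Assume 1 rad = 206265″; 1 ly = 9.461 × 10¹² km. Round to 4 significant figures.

120.1 ly

θ = 0.02715″ = 0.02715/206265 = 1.3163 × 10^-7 rad.
d = B/θ = (1.496 × 10^8) / (1.3163 × 10^-7) = 1.1365 × 10^15 km = (1.1365 × 10^15) / (9.461 × 10^12) ly = 120.12 ly.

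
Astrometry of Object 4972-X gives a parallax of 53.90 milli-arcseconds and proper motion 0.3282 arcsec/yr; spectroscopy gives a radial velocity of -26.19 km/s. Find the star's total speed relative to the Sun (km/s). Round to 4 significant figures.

38.97 km/s

d = 1/p = 1/0.05390″ = 18.553 pc.
v_t = 4.740 μ d = 4.740 × 0.3282 × 18.553 = 28.862 km/s.
v = √(v_r² + v_t²) = √((-26.19)² + 28.862²) = √1518.93 = 38.973 km/s.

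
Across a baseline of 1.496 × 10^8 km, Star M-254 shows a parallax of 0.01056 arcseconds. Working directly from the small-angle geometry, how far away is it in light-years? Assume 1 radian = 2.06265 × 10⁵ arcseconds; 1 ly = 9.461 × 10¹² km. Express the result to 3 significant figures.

θ = 0.01056″ = 0.01056/206265 = 5.1196 × 10^-8 rad.
d = B/θ = (1.496 × 10^8) / (5.1196 × 10^-8) = 2.9221 × 10^15 km = (2.9221 × 10^15) / (9.461 × 10^12) ly = 308.86 ly.

309 ly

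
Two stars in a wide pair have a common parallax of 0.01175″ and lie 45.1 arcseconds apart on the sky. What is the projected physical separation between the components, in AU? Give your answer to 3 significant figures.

d = 1/p = 1/0.01175″ = 85.106 pc.
At distance d (pc), an angle of θ arcsec spans θ·d AU: s = 45.1 × 85.106 = 3838.3 AU.

3840 AU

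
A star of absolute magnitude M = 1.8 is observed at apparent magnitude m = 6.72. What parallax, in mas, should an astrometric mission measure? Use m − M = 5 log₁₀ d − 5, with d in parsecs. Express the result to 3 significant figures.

10.4 mas

m − M = 6.72 − 1.8 = 4.92.
d = 10^((m−M)/5 + 1) = 10^1.984 = 96.383 pc.
p = 1/d = 1/96.383 = 0.010375 arcsec = 10.375 mas.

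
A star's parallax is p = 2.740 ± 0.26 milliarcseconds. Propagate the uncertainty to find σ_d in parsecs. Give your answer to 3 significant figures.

d = 1/p, so σ_d = σ_p / p².
σ_d = 0.000260 / (0.002740)² = 0.000260 / 0.0000075076 = 34.632 pc.

34.6 pc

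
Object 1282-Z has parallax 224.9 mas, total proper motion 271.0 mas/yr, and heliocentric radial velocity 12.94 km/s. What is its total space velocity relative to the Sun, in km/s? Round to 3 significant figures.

d = 1/p = 1/0.2249″ = 4.4464 pc.
μ = 271.0 mas/yr = 0.2710 ″/yr.
v_t = 4.740 μ d = 4.740 × 0.2710 × 4.4464 = 5.7116 km/s.
v = √(v_r² + v_t²) = √(12.94² + 5.7116²) = √200.066 = 14.144 km/s.

14.1 km/s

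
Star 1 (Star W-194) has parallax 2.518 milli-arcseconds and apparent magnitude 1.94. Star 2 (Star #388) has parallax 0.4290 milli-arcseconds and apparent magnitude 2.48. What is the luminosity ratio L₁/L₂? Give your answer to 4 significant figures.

d₁ = 1/p₁ = 1/0.002518″ = 397.14 pc; d₂ = 1/p₂ = 1/0.0004290″ = 2331 pc.
M₁ = m₁ − 5 log₁₀ d₁ + 5 = 1.94 − 12.9947 + 5 = -6.0547.
M₂ = 2.48 − 16.8377 + 5 = -9.3577.
L₁/L₂ = 10^(0.4(M₂ − M₁)) = 10^(0.4 × (-3.3030)) = 10^(-1.32120) = 0.047731.

L₁/L₂ = 0.04773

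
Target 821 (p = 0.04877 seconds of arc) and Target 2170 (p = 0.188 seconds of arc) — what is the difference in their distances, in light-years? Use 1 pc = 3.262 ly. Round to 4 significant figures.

d_A = 1/0.04877″ = 20.504 pc; d_B = 1/0.1880″ = 5.3191 pc.
|d_B − d_A| = |5.3191 − 20.504| = 15.185 pc = 15.185 × 3.262 ly = 49.533 ly.

49.53 ly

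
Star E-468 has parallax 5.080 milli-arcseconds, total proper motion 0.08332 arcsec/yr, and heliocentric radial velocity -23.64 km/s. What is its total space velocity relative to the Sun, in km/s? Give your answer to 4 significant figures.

81.26 km/s

d = 1/p = 1/0.005080″ = 196.85 pc.
v_t = 4.740 μ d = 4.740 × 0.08332 × 196.85 = 77.743 km/s.
v = √(v_r² + v_t²) = √((-23.64)² + 77.743²) = √6602.82 = 81.258 km/s.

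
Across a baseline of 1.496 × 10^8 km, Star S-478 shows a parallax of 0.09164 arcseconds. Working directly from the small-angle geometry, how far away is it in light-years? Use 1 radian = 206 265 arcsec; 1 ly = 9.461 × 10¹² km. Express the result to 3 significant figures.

θ = 0.09164″ = 0.09164/206265 = 4.4428 × 10^-7 rad.
d = B/θ = (1.496 × 10^8) / (4.4428 × 10^-7) = 3.3672 × 10^14 km = (3.3672 × 10^14) / (9.461 × 10^12) ly = 35.59 ly.

35.6 ly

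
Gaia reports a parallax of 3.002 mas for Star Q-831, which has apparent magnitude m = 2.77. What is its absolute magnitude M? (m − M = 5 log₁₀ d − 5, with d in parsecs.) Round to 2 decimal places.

d = 1/p = 1/0.003002″ = 333.11 pc.
m − M = 5 log₁₀(333.11) − 5 = 12.6129 − 5 = 7.6129.
M = m − (m − M) = 2.77 − 7.6129 = -4.84.

M = -4.84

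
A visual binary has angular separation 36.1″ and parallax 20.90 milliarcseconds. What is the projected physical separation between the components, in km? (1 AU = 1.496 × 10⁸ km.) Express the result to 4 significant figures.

d = 1/p = 1/0.02090″ = 47.847 pc.
At distance d (pc), an angle of θ arcsec spans θ·d AU: s = 36.1 × 47.847 = 1727.3 AU.
= 1727.3 × 1.496 × 10⁸ km = 2.5840 × 10^11 km.

2.584 × 10^11 km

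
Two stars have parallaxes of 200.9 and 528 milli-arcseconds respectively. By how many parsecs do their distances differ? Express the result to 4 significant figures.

d_A = 1/0.2009″ = 4.9776 pc; d_B = 1/0.5280″ = 1.8939 pc.
|d_B − d_A| = |1.8939 − 4.9776| = 3.0837 pc.

3.084 pc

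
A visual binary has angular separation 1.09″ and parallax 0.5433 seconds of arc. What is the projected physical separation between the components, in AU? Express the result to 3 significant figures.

d = 1/p = 1/0.5433″ = 1.8406 pc.
At distance d (pc), an angle of θ arcsec spans θ·d AU: s = 1.09 × 1.8406 = 2.0063 AU.

2.01 AU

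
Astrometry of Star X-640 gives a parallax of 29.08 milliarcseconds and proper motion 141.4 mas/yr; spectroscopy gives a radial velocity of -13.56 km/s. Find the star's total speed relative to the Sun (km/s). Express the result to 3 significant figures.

26.7 km/s

d = 1/p = 1/0.02908″ = 34.388 pc.
μ = 141.4 mas/yr = 0.1414 ″/yr.
v_t = 4.740 μ d = 4.740 × 0.1414 × 34.388 = 23.048 km/s.
v = √(v_r² + v_t²) = √((-13.56)² + 23.048²) = √715.084 = 26.741 km/s.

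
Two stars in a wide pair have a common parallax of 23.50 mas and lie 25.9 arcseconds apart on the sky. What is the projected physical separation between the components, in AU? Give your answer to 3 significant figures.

d = 1/p = 1/0.02350″ = 42.553 pc.
At distance d (pc), an angle of θ arcsec spans θ·d AU: s = 25.9 × 42.553 = 1102.1 AU.

1100 AU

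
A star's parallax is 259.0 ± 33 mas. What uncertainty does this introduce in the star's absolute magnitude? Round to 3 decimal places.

M = m − 5 log₁₀ d + 5 = m + 5 log₁₀ p + 5, so ∂M/∂p = 5/(p ln 10).
σ_M = (5/ln 10) · (σ_p/p) = 2.1715 × 33/259.0 = 2.1715 × 0.12741 = 0.27667.

σ_M = 0.277 mag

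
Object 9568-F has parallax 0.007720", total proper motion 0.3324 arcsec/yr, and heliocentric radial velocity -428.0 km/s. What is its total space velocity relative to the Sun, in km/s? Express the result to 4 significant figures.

d = 1/p = 1/0.007720″ = 129.53 pc.
v_t = 4.740 μ d = 4.740 × 0.3324 × 129.53 = 204.08 km/s.
v = √(v_r² + v_t²) = √((-428.0)² + 204.08²) = √224833 = 474.17 km/s.

474.2 km/s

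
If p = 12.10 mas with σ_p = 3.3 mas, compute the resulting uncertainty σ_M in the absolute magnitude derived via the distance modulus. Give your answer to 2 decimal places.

σ_M = 0.59 mag

M = m − 5 log₁₀ d + 5 = m + 5 log₁₀ p + 5, so ∂M/∂p = 5/(p ln 10).
σ_M = (5/ln 10) · (σ_p/p) = 2.1715 × 3.3/12.10 = 2.1715 × 0.27273 = 0.59223.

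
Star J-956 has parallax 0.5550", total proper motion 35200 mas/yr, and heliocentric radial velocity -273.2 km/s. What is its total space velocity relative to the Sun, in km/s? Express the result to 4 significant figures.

d = 1/p = 1/0.5550″ = 1.8018 pc.
μ = 35200 mas/yr = 35.20 ″/yr.
v_t = 4.740 μ d = 4.740 × 35.20 × 1.8018 = 300.63 km/s.
v = √(v_r² + v_t²) = √((-273.2)² + 300.63²) = √165017 = 406.22 km/s.

406.2 km/s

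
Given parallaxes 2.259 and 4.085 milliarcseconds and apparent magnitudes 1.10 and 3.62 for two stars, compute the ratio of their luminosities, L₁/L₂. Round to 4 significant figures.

d₁ = 1/p₁ = 1/0.002259″ = 442.67 pc; d₂ = 1/p₂ = 1/0.004085″ = 244.8 pc.
M₁ = m₁ − 5 log₁₀ d₁ + 5 = 1.10 − 13.2304 + 5 = -7.1304.
M₂ = 3.62 − 11.9441 + 5 = -3.3241.
L₁/L₂ = 10^(0.4(M₂ − M₁)) = 10^(0.4 × 3.8063) = 10^1.52252 = 33.306.

L₁/L₂ = 33.31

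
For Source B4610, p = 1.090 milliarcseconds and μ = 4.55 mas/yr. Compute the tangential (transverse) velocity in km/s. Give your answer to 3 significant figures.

19.8 km/s

d = 1/p = 1/0.001090″ = 917.43 pc.
μ = 4.55 mas/yr = 0.00455 ″/yr.
v_t = 4.74 × μ × d = 4.74 × 0.00455 × 917.43 = 19.786 km/s.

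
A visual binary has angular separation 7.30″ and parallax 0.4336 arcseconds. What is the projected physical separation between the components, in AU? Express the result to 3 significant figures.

16.8 AU

d = 1/p = 1/0.4336″ = 2.3063 pc.
At distance d (pc), an angle of θ arcsec spans θ·d AU: s = 7.30 × 2.3063 = 16.836 AU.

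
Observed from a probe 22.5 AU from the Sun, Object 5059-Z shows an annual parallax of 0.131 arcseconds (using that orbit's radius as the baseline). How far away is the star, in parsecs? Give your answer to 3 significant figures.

172 pc

With baseline B (in AU) and parallax p (in arcsec), d = B/p parsecs.
d = 22.5 / 0.131 = 171.76 pc.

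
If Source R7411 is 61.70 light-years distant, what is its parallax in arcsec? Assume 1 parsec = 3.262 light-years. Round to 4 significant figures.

0.05287 arcsec

d = 61.70 ly ÷ 3.262 = 18.915 pc.
p = 1/d = 1/18.915 = 0.052868 arcsec.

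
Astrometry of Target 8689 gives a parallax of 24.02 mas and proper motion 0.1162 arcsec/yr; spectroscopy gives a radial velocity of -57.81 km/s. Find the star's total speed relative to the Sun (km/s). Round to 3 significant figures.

d = 1/p = 1/0.02402″ = 41.632 pc.
v_t = 4.740 μ d = 4.740 × 0.1162 × 41.632 = 22.93 km/s.
v = √(v_r² + v_t²) = √((-57.81)² + 22.93²) = √3867.78 = 62.191 km/s.

62.2 km/s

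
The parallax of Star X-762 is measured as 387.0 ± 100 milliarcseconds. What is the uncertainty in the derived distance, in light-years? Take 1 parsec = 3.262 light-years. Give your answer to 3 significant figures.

d = 1/p, so σ_d = σ_p / p².
σ_d = 0.100 / (0.3870)² = 0.100 / 0.14977 = 0.66769 pc = 0.66769 × 3.262 ly = 2.178 ly.

2.18 ly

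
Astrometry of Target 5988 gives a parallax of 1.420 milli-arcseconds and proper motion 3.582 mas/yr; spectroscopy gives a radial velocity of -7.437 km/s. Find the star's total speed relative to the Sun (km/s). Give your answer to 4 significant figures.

14.08 km/s

d = 1/p = 1/0.001420″ = 704.23 pc.
μ = 3.582 mas/yr = 0.003582 ″/yr.
v_t = 4.740 μ d = 4.740 × 0.003582 × 704.23 = 11.957 km/s.
v = √(v_r² + v_t²) = √((-7.437)² + 11.957²) = √198.279 = 14.081 km/s.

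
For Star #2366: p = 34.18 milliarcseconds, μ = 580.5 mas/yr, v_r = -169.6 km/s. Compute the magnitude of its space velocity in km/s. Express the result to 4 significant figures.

d = 1/p = 1/0.03418″ = 29.257 pc.
μ = 580.5 mas/yr = 0.5805 ″/yr.
v_t = 4.740 μ d = 4.740 × 0.5805 × 29.257 = 80.503 km/s.
v = √(v_r² + v_t²) = √((-169.6)² + 80.503²) = √35244.9 = 187.74 km/s.

187.7 km/s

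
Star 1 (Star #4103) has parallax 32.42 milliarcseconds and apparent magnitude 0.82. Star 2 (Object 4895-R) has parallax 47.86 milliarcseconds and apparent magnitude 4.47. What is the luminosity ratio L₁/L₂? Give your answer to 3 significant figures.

L₁/L₂ = 62.9

d₁ = 1/p₁ = 1/0.03242″ = 30.845 pc; d₂ = 1/p₂ = 1/0.04786″ = 20.894 pc.
M₁ = m₁ − 5 log₁₀ d₁ + 5 = 0.82 − 7.4459 + 5 = -1.6259.
M₂ = 4.47 − 6.6001 + 5 = 2.8699.
L₁/L₂ = 10^(0.4(M₂ − M₁)) = 10^(0.4 × 4.4958) = 10^1.79832 = 62.852.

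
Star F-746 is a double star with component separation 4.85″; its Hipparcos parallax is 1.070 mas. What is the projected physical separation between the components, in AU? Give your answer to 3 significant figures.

4530 AU

d = 1/p = 1/0.001070″ = 934.58 pc.
At distance d (pc), an angle of θ arcsec spans θ·d AU: s = 4.85 × 934.58 = 4532.7 AU.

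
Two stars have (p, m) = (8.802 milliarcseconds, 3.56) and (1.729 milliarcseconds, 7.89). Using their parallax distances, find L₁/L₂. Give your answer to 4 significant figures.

d₁ = 1/p₁ = 1/0.008802″ = 113.61 pc; d₂ = 1/p₂ = 1/0.001729″ = 578.37 pc.
M₁ = m₁ − 5 log₁₀ d₁ + 5 = 3.56 − 10.2771 + 5 = -1.7171.
M₂ = 7.89 − 13.8110 + 5 = -0.9210.
L₁/L₂ = 10^(0.4(M₂ − M₁)) = 10^(0.4 × 0.7961) = 10^0.31844 = 2.0818.

L₁/L₂ = 2.082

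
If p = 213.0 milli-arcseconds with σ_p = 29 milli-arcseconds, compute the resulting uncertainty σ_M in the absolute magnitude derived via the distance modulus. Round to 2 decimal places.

M = m − 5 log₁₀ d + 5 = m + 5 log₁₀ p + 5, so ∂M/∂p = 5/(p ln 10).
σ_M = (5/ln 10) · (σ_p/p) = 2.1715 × 29/213.0 = 2.1715 × 0.13615 = 0.29565.

σ_M = 0.30 mag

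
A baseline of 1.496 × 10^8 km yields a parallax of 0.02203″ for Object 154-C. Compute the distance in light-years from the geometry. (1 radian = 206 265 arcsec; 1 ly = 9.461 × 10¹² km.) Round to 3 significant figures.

θ = 0.02203″ = 0.02203/206265 = 1.0680 × 10^-7 rad.
d = B/θ = (1.496 × 10^8) / (1.0680 × 10^-7) = 1.4007 × 10^15 km = (1.4007 × 10^15) / (9.461 × 10^12) ly = 148.05 ly.

148 ly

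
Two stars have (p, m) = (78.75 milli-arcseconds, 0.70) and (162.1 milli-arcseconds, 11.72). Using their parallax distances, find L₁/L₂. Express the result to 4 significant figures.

d₁ = 1/p₁ = 1/0.07875″ = 12.698 pc; d₂ = 1/p₂ = 1/0.1621″ = 6.169 pc.
M₁ = m₁ − 5 log₁₀ d₁ + 5 = 0.70 − 5.5187 + 5 = 0.1813.
M₂ = 11.72 − 3.9511 + 5 = 12.7689.
L₁/L₂ = 10^(0.4(M₂ − M₁)) = 10^(0.4 × 12.5876) = 10^5.03504 = 1.0840 × 10^5.

L₁/L₂ = 108400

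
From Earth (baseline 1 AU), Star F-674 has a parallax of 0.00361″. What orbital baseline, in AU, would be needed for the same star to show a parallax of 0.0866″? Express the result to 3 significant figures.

24.0 AU

Parallax scales linearly with baseline: p ∝ B, so B = p_target / p_Earth × 1 AU.
B = 0.0866 / 0.00361 = 23.989 AU.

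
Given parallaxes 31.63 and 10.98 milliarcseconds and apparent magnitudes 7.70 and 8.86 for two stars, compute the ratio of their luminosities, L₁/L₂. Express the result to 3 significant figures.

L₁/L₂ = 0.351

d₁ = 1/p₁ = 1/0.03163″ = 31.616 pc; d₂ = 1/p₂ = 1/0.01098″ = 91.075 pc.
M₁ = m₁ − 5 log₁₀ d₁ + 5 = 7.70 − 7.4995 + 5 = 5.2005.
M₂ = 8.86 − 9.7970 + 5 = 4.0630.
L₁/L₂ = 10^(0.4(M₂ − M₁)) = 10^(0.4 × (-1.1375)) = 10^(-0.45500) = 0.35075.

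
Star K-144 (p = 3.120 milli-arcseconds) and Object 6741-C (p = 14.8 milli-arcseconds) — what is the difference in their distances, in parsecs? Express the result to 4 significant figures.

252.9 pc

d_A = 1/0.003120″ = 320.51 pc; d_B = 1/0.01480″ = 67.568 pc.
|d_B − d_A| = |67.568 − 320.51| = 252.94 pc.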